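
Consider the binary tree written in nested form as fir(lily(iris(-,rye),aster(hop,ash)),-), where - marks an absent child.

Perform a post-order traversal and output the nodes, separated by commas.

rye, iris, hop, ash, aster, lily, fir

Post-order visits the left subtree, then the right subtree, then the node.
At fir: go left to lily.
  At lily: go left to iris.
    At iris: no left child.
    At iris: go right to rye.
      rye is a leaf — visit rye.
    Visit iris.
  At lily: go right to aster.
    At aster: go left to hop.
      hop is a leaf — visit hop.
    At aster: go right to ash.
      ash is a leaf — visit ash.
    Visit aster.
  Visit lily.
At fir: no right child.
Visit fir.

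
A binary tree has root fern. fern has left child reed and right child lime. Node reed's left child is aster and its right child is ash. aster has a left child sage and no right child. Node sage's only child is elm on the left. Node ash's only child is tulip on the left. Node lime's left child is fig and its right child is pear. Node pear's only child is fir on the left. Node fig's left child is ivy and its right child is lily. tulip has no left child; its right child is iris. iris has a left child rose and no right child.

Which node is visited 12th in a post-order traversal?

fir

Post-order visits the left subtree, then the right subtree, then the node.
At fern: go left to reed.
  At reed: go left to aster.
    At aster: go left to sage.
      At sage: go left to elm.
        elm is a leaf — visit elm.
      At sage: no right child.
      Visit sage.
    At aster: no right child.
    Visit aster.
  At reed: go right to ash.
    At ash: go left to tulip.
      At tulip: no left child.
      At tulip: go right to iris.
        At iris: go left to rose.
          rose is a leaf — visit rose.
        At iris: no right child.
        Visit iris.
      Visit tulip.
    At ash: no right child.
    Visit ash.
  Visit reed.
At fern: go right to lime.
  At lime: go left to fig.
    At fig: go left to ivy.
      ivy is a leaf — visit ivy.
    At fig: go right to lily.
      lily is a leaf — visit lily.
    Visit fig.
  At lime: go right to pear.
    At pear: go left to fir.
      fir is a leaf — visit fir.
    At pear: no right child.
    Visit pear.
  Visit lime.
Visit fern.
Full post-order sequence: elm, sage, aster, rose, iris, tulip, ash, reed, ivy, lily, fig, fir, pear, lime, fern.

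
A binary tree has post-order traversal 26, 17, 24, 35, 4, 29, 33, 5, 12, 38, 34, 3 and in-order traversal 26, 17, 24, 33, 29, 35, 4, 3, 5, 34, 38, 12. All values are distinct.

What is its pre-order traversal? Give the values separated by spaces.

3 33 24 17 26 29 4 35 34 5 38 12

The last element of post-order is the root; it splits in-order into left and right subtrees.
Root 3: left subtree has 7 nodes {26, 17, 24, 33, 29, 35, 4}, right has 4 {5, 34, 38, 12}.
  Root 33: left subtree has 3 nodes {26, 17, 24}, right has 3 {29, 35, 4}.
    Root 24: left subtree has 2 nodes {26, 17}, right has 0 { }.
      Root 17: left subtree has 1 node {26}, right has 0 { }.
    Root 29: left subtree has 0 nodes { }, right has 2 {35, 4}.
      Root 4: left subtree has 1 node {35}, right has 0 { }.
  Root 34: left subtree has 1 node {5}, right has 2 {38, 12}.
    Root 38: left subtree has 0 nodes { }, right has 1 {12}.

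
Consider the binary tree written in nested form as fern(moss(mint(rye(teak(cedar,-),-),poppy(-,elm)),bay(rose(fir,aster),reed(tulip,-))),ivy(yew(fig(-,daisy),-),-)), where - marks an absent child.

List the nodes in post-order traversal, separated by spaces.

cedar teak rye elm poppy mint fir aster rose tulip reed bay moss daisy fig yew ivy fern

Post-order visits the left subtree, then the right subtree, then the node.
At fern: go left to moss.
  At moss: go left to mint.
    At mint: go left to rye.
      At rye: go left to teak.
        At teak: go left to cedar.
          cedar is a leaf — visit cedar.
        At teak: no right child.
        Visit teak.
      At rye: no right child.
      Visit rye.
    At mint: go right to poppy.
      At poppy: no left child.
      At poppy: go right to elm.
        elm is a leaf — visit elm.
      Visit poppy.
    Visit mint.
  At moss: go right to bay.
    At bay: go left to rose.
      At rose: go left to fir.
        fir is a leaf — visit fir.
      At rose: go right to aster.
        aster is a leaf — visit aster.
      Visit rose.
    At bay: go right to reed.
      At reed: go left to tulip.
        tulip is a leaf — visit tulip.
      At reed: no right child.
      Visit reed.
    Visit bay.
  Visit moss.
At fern: go right to ivy.
  At ivy: go left to yew.
    At yew: go left to fig.
      At fig: no left child.
      At fig: go right to daisy.
        daisy is a leaf — visit daisy.
      Visit fig.
    At yew: no right child.
    Visit yew.
  At ivy: no right child.
  Visit ivy.
Visit fern.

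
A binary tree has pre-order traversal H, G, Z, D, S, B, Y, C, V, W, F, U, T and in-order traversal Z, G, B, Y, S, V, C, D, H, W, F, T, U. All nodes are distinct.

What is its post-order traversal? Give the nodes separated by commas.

The first element of pre-order is the root; it splits in-order into left and right subtrees.
Root H: left subtree has 8 nodes {Z, G, B, Y, S, V, C, D}, right has 4 {W, F, T, U}.
  Root G: left subtree has 1 node {Z}, right has 6 {B, Y, S, V, C, D}.
    Root D: left subtree has 5 nodes {B, Y, S, V, C}, right has 0 { }.
      Root S: left subtree has 2 nodes {B, Y}, right has 2 {V, C}.
        Root B: left subtree has 0 nodes { }, right has 1 {Y}.
        Root C: left subtree has 1 node {V}, right has 0 { }.
  Root W: left subtree has 0 nodes { }, right has 3 {F, T, U}.
    Root F: left subtree has 0 nodes { }, right has 2 {T, U}.
      Root U: left subtree has 1 node {T}, right has 0 { }.

Z, Y, B, V, C, S, D, G, T, U, F, W, H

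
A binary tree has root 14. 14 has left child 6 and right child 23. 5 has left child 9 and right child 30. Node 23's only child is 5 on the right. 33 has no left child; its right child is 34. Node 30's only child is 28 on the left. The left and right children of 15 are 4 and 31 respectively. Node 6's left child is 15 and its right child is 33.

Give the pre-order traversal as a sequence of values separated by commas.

Pre-order visits the node, then its left subtree, then its right subtree.
Visit 14.
At 14: go left to 6.
  Visit 6.
  At 6: go left to 15.
    Visit 15.
    At 15: go left to 4.
      4 is a leaf — visit 4.
    At 15: go right to 31.
      31 is a leaf — visit 31.
  At 6: go right to 33.
    Visit 33.
    At 33: no left child.
    At 33: go right to 34.
      34 is a leaf — visit 34.
At 14: go right to 23.
  Visit 23.
  At 23: no left child.
  At 23: go right to 5.
    Visit 5.
    At 5: go left to 9.
      9 is a leaf — visit 9.
    At 5: go right to 30.
      Visit 30.
      At 30: go left to 28.
        28 is a leaf — visit 28.
      At 30: no right child.

14, 6, 15, 4, 31, 33, 34, 23, 5, 9, 30, 28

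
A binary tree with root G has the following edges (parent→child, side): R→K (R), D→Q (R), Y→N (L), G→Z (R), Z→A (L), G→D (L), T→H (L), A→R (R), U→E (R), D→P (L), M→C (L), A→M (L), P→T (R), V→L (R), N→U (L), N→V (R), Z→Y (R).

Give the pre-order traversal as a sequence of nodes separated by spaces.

Pre-order visits the node, then its left subtree, then its right subtree.
Visit G.
At G: go left to D.
  Visit D.
  At D: go left to P.
    Visit P.
    At P: no left child.
    At P: go right to T.
      Visit T.
      At T: go left to H.
        H is a leaf — visit H.
      At T: no right child.
  At D: go right to Q.
    Q is a leaf — visit Q.
At G: go right to Z.
  Visit Z.
  At Z: go left to A.
    Visit A.
    At A: go left to M.
      Visit M.
      At M: go left to C.
        C is a leaf — visit C.
      At M: no right child.
    At A: go right to R.
      Visit R.
      At R: no left child.
      At R: go right to K.
        K is a leaf — visit K.
  At Z: go right to Y.
    Visit Y.
    At Y: go left to N.
      Visit N.
      At N: go left to U.
        Visit U.
        At U: no left child.
        At U: go right to E.
          E is a leaf — visit E.
      At N: go right to V.
        Visit V.
        At V: no left child.
        At V: go right to L.
          L is a leaf — visit L.
    At Y: no right child.

G D P T H Q Z A M C R K Y N U E V L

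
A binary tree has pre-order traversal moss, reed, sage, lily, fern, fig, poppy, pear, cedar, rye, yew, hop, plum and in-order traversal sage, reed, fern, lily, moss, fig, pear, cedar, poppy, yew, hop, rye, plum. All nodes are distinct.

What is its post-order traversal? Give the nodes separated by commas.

The first element of pre-order is the root; it splits in-order into left and right subtrees.
Root moss: left subtree has 4 nodes {sage, reed, fern, lily}, right has 8 {fig, pear, cedar, poppy, yew, hop, rye, plum}.
  Root reed: left subtree has 1 node {sage}, right has 2 {fern, lily}.
    Root lily: left subtree has 1 node {fern}, right has 0 { }.
  Root fig: left subtree has 0 nodes { }, right has 7 {pear, cedar, poppy, yew, hop, rye, plum}.
    Root poppy: left subtree has 2 nodes {pear, cedar}, right has 4 {yew, hop, rye, plum}.
      Root pear: left subtree has 0 nodes { }, right has 1 {cedar}.
      Root rye: left subtree has 2 nodes {yew, hop}, right has 1 {plum}.
        Root yew: left subtree has 0 nodes { }, right has 1 {hop}.

sage, fern, lily, reed, cedar, pear, hop, yew, plum, rye, poppy, fig, moss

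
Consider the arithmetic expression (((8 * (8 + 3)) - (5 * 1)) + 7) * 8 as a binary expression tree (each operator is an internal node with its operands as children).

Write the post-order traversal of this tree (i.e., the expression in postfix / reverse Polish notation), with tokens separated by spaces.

8 8 3 + * 5 1 * - 7 + 8 *

Post-order on an expression tree gives postfix notation: for each operator, emit left operand, right operand, then the operator.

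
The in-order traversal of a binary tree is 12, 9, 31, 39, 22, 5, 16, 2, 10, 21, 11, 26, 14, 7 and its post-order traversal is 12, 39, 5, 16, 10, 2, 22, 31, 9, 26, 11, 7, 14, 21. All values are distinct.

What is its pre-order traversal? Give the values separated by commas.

21, 9, 12, 31, 22, 39, 2, 16, 5, 10, 14, 11, 26, 7

The last element of post-order is the root; it splits in-order into left and right subtrees.
Root 21: left subtree has 9 nodes {12, 9, 31, 39, 22, 5, 16, 2, 10}, right has 4 {11, 26, 14, 7}.
  Root 9: left subtree has 1 node {12}, right has 7 {31, 39, 22, 5, 16, 2, 10}.
    Root 31: left subtree has 0 nodes { }, right has 6 {39, 22, 5, 16, 2, 10}.
      Root 22: left subtree has 1 node {39}, right has 4 {5, 16, 2, 10}.
        Root 2: left subtree has 2 nodes {5, 16}, right has 1 {10}.
          Root 16: left subtree has 1 node {5}, right has 0 { }.
  Root 14: left subtree has 2 nodes {11, 26}, right has 1 {7}.
    Root 11: left subtree has 0 nodes { }, right has 1 {26}.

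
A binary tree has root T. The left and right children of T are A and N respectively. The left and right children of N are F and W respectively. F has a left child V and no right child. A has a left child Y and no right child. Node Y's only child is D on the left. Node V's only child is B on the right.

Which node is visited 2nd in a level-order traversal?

Level-order visits nodes level by level from the root, left to right within each level.
Level 0: T
Level 1: A, N
Level 2: Y, F, W
Level 3: D, V
Level 4: B
Full level-order sequence: T, A, N, Y, F, W, D, V, B.

A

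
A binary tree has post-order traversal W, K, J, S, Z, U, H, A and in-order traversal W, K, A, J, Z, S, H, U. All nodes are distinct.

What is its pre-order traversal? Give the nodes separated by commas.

The last element of post-order is the root; it splits in-order into left and right subtrees.
Root A: left subtree has 2 nodes {W, K}, right has 5 {J, Z, S, H, U}.
  Root K: left subtree has 1 node {W}, right has 0 { }.
  Root H: left subtree has 3 nodes {J, Z, S}, right has 1 {U}.
    Root Z: left subtree has 1 node {J}, right has 1 {S}.

A, K, W, H, Z, J, S, U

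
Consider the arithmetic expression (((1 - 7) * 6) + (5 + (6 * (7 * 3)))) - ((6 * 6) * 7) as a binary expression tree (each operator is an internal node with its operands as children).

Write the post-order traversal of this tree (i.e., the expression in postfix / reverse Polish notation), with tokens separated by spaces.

1 7 - 6 * 5 6 7 3 * * + + 6 6 * 7 * -

Post-order on an expression tree gives postfix notation: for each operator, emit left operand, right operand, then the operator.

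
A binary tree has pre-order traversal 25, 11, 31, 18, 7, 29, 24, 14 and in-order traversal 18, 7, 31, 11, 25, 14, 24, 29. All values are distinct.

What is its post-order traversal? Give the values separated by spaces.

The first element of pre-order is the root; it splits in-order into left and right subtrees.
Root 25: left subtree has 4 nodes {18, 7, 31, 11}, right has 3 {14, 24, 29}.
  Root 11: left subtree has 3 nodes {18, 7, 31}, right has 0 { }.
    Root 31: left subtree has 2 nodes {18, 7}, right has 0 { }.
      Root 18: left subtree has 0 nodes { }, right has 1 {7}.
  Root 29: left subtree has 2 nodes {14, 24}, right has 0 { }.
    Root 24: left subtree has 1 node {14}, right has 0 { }.

7 18 31 11 14 24 29 25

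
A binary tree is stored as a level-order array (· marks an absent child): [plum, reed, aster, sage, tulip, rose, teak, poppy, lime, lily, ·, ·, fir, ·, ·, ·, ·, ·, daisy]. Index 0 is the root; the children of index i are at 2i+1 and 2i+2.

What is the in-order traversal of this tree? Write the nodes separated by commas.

poppy, sage, lime, daisy, reed, lily, tulip, plum, rose, fir, aster, teak

In-order visits the left subtree, then the node, then the right subtree.
At plum: go left to reed.
  At reed: go left to sage.
    At sage: go left to poppy.
      poppy is a leaf — visit poppy.
    Visit sage.
    At sage: go right to lime.
      At lime: no left child.
      Visit lime.
      At lime: go right to daisy.
        daisy is a leaf — visit daisy.
  Visit reed.
  At reed: go right to tulip.
    At tulip: go left to lily.
      lily is a leaf — visit lily.
    Visit tulip.
    At tulip: no right child.
Visit plum.
At plum: go right to aster.
  At aster: go left to rose.
    At rose: no left child.
    Visit rose.
    At rose: go right to fir.
      fir is a leaf — visit fir.
  Visit aster.
  At aster: go right to teak.
    teak is a leaf — visit teak.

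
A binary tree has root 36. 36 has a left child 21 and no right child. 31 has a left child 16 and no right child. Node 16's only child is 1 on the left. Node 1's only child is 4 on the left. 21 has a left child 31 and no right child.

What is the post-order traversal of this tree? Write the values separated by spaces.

Post-order visits the left subtree, then the right subtree, then the node.
At 36: go left to 21.
  At 21: go left to 31.
    At 31: go left to 16.
      At 16: go left to 1.
        At 1: go left to 4.
          4 is a leaf — visit 4.
        At 1: no right child.
        Visit 1.
      At 16: no right child.
      Visit 16.
    At 31: no right child.
    Visit 31.
  At 21: no right child.
  Visit 21.
At 36: no right child.
Visit 36.

4 1 16 31 21 36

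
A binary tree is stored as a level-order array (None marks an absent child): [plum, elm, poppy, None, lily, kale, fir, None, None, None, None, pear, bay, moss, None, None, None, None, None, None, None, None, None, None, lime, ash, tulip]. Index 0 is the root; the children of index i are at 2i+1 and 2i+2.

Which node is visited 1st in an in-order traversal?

elm

In-order visits the left subtree, then the node, then the right subtree.
At plum: go left to elm.
  At elm: no left child.
  Visit elm.
  At elm: go right to lily.
    lily is a leaf — visit lily.
Visit plum.
At plum: go right to poppy.
  At poppy: go left to kale.
    At kale: go left to pear.
      At pear: no left child.
      Visit pear.
      At pear: go right to lime.
        lime is a leaf — visit lime.
    Visit kale.
    At kale: go right to bay.
      At bay: go left to ash.
        ash is a leaf — visit ash.
      Visit bay.
      At bay: go right to tulip.
        tulip is a leaf — visit tulip.
  Visit poppy.
  At poppy: go right to fir.
    At fir: go left to moss.
      moss is a leaf — visit moss.
    Visit fir.
    At fir: no right child.
Full in-order sequence: elm, lily, plum, pear, lime, kale, ash, bay, tulip, poppy, moss, fir.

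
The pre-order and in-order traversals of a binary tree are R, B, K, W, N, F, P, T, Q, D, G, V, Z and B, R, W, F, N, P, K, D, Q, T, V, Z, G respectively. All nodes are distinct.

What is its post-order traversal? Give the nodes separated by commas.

The first element of pre-order is the root; it splits in-order into left and right subtrees.
Root R: left subtree has 1 node {B}, right has 11 {W, F, N, P, K, D, Q, T, V, Z, G}.
  Root K: left subtree has 4 nodes {W, F, N, P}, right has 6 {D, Q, T, V, Z, G}.
    Root W: left subtree has 0 nodes { }, right has 3 {F, N, P}.
      Root N: left subtree has 1 node {F}, right has 1 {P}.
    Root T: left subtree has 2 nodes {D, Q}, right has 3 {V, Z, G}.
      Root Q: left subtree has 1 node {D}, right has 0 { }.
      Root G: left subtree has 2 nodes {V, Z}, right has 0 { }.
        Root V: left subtree has 0 nodes { }, right has 1 {Z}.

B, F, P, N, W, D, Q, Z, V, G, T, K, R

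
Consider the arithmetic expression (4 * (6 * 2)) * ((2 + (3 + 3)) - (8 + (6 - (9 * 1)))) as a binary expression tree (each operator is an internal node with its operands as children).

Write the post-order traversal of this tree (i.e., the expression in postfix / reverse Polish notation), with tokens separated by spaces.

4 6 2 * * 2 3 3 + + 8 6 9 1 * - + - *

Post-order on an expression tree gives postfix notation: for each operator, emit left operand, right operand, then the operator.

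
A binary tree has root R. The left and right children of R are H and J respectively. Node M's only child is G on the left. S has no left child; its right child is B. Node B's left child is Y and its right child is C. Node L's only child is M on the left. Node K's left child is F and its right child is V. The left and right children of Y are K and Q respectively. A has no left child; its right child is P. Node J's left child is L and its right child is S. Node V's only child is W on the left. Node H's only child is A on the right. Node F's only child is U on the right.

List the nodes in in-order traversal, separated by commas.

In-order visits the left subtree, then the node, then the right subtree.
At R: go left to H.
  At H: no left child.
  Visit H.
  At H: go right to A.
    At A: no left child.
    Visit A.
    At A: go right to P.
      P is a leaf — visit P.
Visit R.
At R: go right to J.
  At J: go left to L.
    At L: go left to M.
      At M: go left to G.
        G is a leaf — visit G.
      Visit M.
      At M: no right child.
    Visit L.
    At L: no right child.
  Visit J.
  At J: go right to S.
    At S: no left child.
    Visit S.
    At S: go right to B.
      At B: go left to Y.
        At Y: go left to K.
          At K: go left to F.
            At F: no left child.
            Visit F.
            At F: go right to U.
              U is a leaf — visit U.
          Visit K.
          At K: go right to V.
            At V: go left to W.
              W is a leaf — visit W.
            Visit V.
            At V: no right child.
        Visit Y.
        At Y: go right to Q.
          Q is a leaf — visit Q.
      Visit B.
      At B: go right to C.
        C is a leaf — visit C.

H, A, P, R, G, M, L, J, S, F, U, K, W, V, Y, Q, B, C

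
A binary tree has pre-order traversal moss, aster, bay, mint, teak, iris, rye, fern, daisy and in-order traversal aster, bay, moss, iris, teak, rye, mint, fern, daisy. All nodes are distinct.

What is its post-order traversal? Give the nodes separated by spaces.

The first element of pre-order is the root; it splits in-order into left and right subtrees.
Root moss: left subtree has 2 nodes {aster, bay}, right has 6 {iris, teak, rye, mint, fern, daisy}.
  Root aster: left subtree has 0 nodes { }, right has 1 {bay}.
  Root mint: left subtree has 3 nodes {iris, teak, rye}, right has 2 {fern, daisy}.
    Root teak: left subtree has 1 node {iris}, right has 1 {rye}.
    Root fern: left subtree has 0 nodes { }, right has 1 {daisy}.

bay aster iris rye teak daisy fern mint moss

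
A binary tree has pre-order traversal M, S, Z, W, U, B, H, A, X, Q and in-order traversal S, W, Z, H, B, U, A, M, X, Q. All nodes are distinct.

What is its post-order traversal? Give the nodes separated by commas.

The first element of pre-order is the root; it splits in-order into left and right subtrees.
Root M: left subtree has 7 nodes {S, W, Z, H, B, U, A}, right has 2 {X, Q}.
  Root S: left subtree has 0 nodes { }, right has 6 {W, Z, H, B, U, A}.
    Root Z: left subtree has 1 node {W}, right has 4 {H, B, U, A}.
      Root U: left subtree has 2 nodes {H, B}, right has 1 {A}.
        Root B: left subtree has 1 node {H}, right has 0 { }.
  Root X: left subtree has 0 nodes { }, right has 1 {Q}.

W, H, B, A, U, Z, S, Q, X, M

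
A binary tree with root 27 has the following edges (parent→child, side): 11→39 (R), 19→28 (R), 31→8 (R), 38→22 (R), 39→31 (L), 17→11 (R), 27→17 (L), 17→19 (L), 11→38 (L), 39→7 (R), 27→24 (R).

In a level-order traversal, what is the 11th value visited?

7

Level-order visits nodes level by level from the root, left to right within each level.
Level 0: 27
Level 1: 17, 24
Level 2: 19, 11
Level 3: 28, 38, 39
Level 4: 22, 31, 7
Level 5: 8
Full level-order sequence: 27, 17, 24, 19, 11, 28, 38, 39, 22, 31, 7, 8.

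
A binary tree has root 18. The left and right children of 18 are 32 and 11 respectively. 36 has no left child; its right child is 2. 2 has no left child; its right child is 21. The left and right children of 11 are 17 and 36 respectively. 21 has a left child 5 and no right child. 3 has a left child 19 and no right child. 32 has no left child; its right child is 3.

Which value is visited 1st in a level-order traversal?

Level-order visits nodes level by level from the root, left to right within each level.
Level 0: 18
Level 1: 32, 11
Level 2: 3, 17, 36
Level 3: 19, 2
Level 4: 21
Level 5: 5
Full level-order sequence: 18, 32, 11, 3, 17, 36, 19, 2, 21, 5.

18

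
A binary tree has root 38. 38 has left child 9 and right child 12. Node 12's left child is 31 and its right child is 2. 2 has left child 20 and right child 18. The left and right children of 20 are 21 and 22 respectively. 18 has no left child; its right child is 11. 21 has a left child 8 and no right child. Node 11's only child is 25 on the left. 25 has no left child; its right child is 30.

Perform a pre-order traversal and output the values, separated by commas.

38, 9, 12, 31, 2, 20, 21, 8, 22, 18, 11, 25, 30

Pre-order visits the node, then its left subtree, then its right subtree.
Visit 38.
At 38: go left to 9.
  9 is a leaf — visit 9.
At 38: go right to 12.
  Visit 12.
  At 12: go left to 31.
    31 is a leaf — visit 31.
  At 12: go right to 2.
    Visit 2.
    At 2: go left to 20.
      Visit 20.
      At 20: go left to 21.
        Visit 21.
        At 21: go left to 8.
          8 is a leaf — visit 8.
        At 21: no right child.
      At 20: go right to 22.
        22 is a leaf — visit 22.
    At 2: go right to 18.
      Visit 18.
      At 18: no left child.
      At 18: go right to 11.
        Visit 11.
        At 11: go left to 25.
          Visit 25.
          At 25: no left child.
          At 25: go right to 30.
            30 is a leaf — visit 30.
        At 11: no right child.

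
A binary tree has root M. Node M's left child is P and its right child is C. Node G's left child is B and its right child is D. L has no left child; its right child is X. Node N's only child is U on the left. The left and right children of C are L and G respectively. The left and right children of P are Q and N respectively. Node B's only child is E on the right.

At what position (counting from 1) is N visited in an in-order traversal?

4

In-order visits the left subtree, then the node, then the right subtree.
At M: go left to P.
  At P: go left to Q.
    Q is a leaf — visit Q.
  Visit P.
  At P: go right to N.
    At N: go left to U.
      U is a leaf — visit U.
    Visit N.
    At N: no right child.
Visit M.
At M: go right to C.
  At C: go left to L.
    At L: no left child.
    Visit L.
    At L: go right to X.
      X is a leaf — visit X.
  Visit C.
  At C: go right to G.
    At G: go left to B.
      At B: no left child.
      Visit B.
      At B: go right to E.
        E is a leaf — visit E.
    Visit G.
    At G: go right to D.
      D is a leaf — visit D.
Full in-order sequence: Q, P, U, N, M, L, X, C, B, E, G, D.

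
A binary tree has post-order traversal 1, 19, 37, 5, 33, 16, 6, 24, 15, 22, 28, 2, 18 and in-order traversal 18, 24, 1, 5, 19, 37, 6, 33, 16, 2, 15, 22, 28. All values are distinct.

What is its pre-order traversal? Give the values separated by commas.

The last element of post-order is the root; it splits in-order into left and right subtrees.
Root 18: left subtree has 0 nodes { }, right has 12 {24, 1, 5, 19, 37, 6, 33, 16, 2, 15, 22, 28}.
  Root 2: left subtree has 8 nodes {24, 1, 5, 19, 37, 6, 33, 16}, right has 3 {15, 22, 28}.
    Root 24: left subtree has 0 nodes { }, right has 7 {1, 5, 19, 37, 6, 33, 16}.
      Root 6: left subtree has 4 nodes {1, 5, 19, 37}, right has 2 {33, 16}.
        Root 5: left subtree has 1 node {1}, right has 2 {19, 37}.
          Root 37: left subtree has 1 node {19}, right has 0 { }.
        Root 16: left subtree has 1 node {33}, right has 0 { }.
    Root 28: left subtree has 2 nodes {15, 22}, right has 0 { }.
      Root 22: left subtree has 1 node {15}, right has 0 { }.

18, 2, 24, 6, 5, 1, 37, 19, 16, 33, 28, 22, 15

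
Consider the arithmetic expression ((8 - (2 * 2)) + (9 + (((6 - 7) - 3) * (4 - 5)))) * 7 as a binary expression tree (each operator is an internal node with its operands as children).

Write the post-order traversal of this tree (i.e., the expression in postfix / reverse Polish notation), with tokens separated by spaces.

Post-order on an expression tree gives postfix notation: for each operator, emit left operand, right operand, then the operator.

8 2 2 * - 9 6 7 - 3 - 4 5 - * + + 7 *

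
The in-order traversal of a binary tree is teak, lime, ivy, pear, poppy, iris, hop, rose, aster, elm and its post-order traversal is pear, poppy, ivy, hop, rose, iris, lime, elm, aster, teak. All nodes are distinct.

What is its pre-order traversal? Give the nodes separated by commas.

The last element of post-order is the root; it splits in-order into left and right subtrees.
Root teak: left subtree has 0 nodes { }, right has 9 {lime, ivy, pear, poppy, iris, hop, rose, aster, elm}.
  Root aster: left subtree has 7 nodes {lime, ivy, pear, poppy, iris, hop, rose}, right has 1 {elm}.
    Root lime: left subtree has 0 nodes { }, right has 6 {ivy, pear, poppy, iris, hop, rose}.
      Root iris: left subtree has 3 nodes {ivy, pear, poppy}, right has 2 {hop, rose}.
        Root ivy: left subtree has 0 nodes { }, right has 2 {pear, poppy}.
          Root poppy: left subtree has 1 node {pear}, right has 0 { }.
        Root rose: left subtree has 1 node {hop}, right has 0 { }.

teak, aster, lime, iris, ivy, poppy, pear, rose, hop, elm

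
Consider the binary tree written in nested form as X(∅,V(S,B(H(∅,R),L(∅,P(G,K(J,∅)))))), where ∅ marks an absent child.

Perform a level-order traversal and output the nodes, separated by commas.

Level-order visits nodes level by level from the root, left to right within each level.
Level 0: X
Level 1: V
Level 2: S, B
Level 3: H, L
Level 4: R, P
Level 5: G, K
Level 6: J

X, V, S, B, H, L, R, P, G, K, J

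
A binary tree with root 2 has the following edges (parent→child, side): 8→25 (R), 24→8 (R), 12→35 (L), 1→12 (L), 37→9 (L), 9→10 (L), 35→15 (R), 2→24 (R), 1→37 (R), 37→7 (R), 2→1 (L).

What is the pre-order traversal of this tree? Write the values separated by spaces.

Pre-order visits the node, then its left subtree, then its right subtree.
Visit 2.
At 2: go left to 1.
  Visit 1.
  At 1: go left to 12.
    Visit 12.
    At 12: go left to 35.
      Visit 35.
      At 35: no left child.
      At 35: go right to 15.
        15 is a leaf — visit 15.
    At 12: no right child.
  At 1: go right to 37.
    Visit 37.
    At 37: go left to 9.
      Visit 9.
      At 9: go left to 10.
        10 is a leaf — visit 10.
      At 9: no right child.
    At 37: go right to 7.
      7 is a leaf — visit 7.
At 2: go right to 24.
  Visit 24.
  At 24: no left child.
  At 24: go right to 8.
    Visit 8.
    At 8: no left child.
    At 8: go right to 25.
      25 is a leaf — visit 25.

2 1 12 35 15 37 9 10 7 24 8 25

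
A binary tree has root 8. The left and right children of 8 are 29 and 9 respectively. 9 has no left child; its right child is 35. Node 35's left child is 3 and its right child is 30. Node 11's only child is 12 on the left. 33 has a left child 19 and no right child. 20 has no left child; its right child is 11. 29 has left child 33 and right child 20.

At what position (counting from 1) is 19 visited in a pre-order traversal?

4

Pre-order visits the node, then its left subtree, then its right subtree.
Visit 8.
At 8: go left to 29.
  Visit 29.
  At 29: go left to 33.
    Visit 33.
    At 33: go left to 19.
      19 is a leaf — visit 19.
    At 33: no right child.
  At 29: go right to 20.
    Visit 20.
    At 20: no left child.
    At 20: go right to 11.
      Visit 11.
      At 11: go left to 12.
        12 is a leaf — visit 12.
      At 11: no right child.
At 8: go right to 9.
  Visit 9.
  At 9: no left child.
  At 9: go right to 35.
    Visit 35.
    At 35: go left to 3.
      3 is a leaf — visit 3.
    At 35: go right to 30.
      30 is a leaf — visit 30.
Full pre-order sequence: 8, 29, 33, 19, 20, 11, 12, 9, 35, 3, 30.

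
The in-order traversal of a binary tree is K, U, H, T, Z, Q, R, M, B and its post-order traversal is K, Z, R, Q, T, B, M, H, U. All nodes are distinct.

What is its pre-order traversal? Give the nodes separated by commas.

U, K, H, M, T, Q, Z, R, B

The last element of post-order is the root; it splits in-order into left and right subtrees.
Root U: left subtree has 1 node {K}, right has 7 {H, T, Z, Q, R, M, B}.
  Root H: left subtree has 0 nodes { }, right has 6 {T, Z, Q, R, M, B}.
    Root M: left subtree has 4 nodes {T, Z, Q, R}, right has 1 {B}.
      Root T: left subtree has 0 nodes { }, right has 3 {Z, Q, R}.
        Root Q: left subtree has 1 node {Z}, right has 1 {R}.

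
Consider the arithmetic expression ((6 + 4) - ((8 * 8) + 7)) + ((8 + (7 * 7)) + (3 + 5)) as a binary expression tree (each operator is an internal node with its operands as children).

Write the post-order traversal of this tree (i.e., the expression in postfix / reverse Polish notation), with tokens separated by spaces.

Post-order on an expression tree gives postfix notation: for each operator, emit left operand, right operand, then the operator.

6 4 + 8 8 * 7 + - 8 7 7 * + 3 5 + + +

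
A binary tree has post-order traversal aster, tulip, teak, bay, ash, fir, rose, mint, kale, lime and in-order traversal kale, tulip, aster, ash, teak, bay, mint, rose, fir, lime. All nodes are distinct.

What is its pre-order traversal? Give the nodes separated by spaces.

The last element of post-order is the root; it splits in-order into left and right subtrees.
Root lime: left subtree has 9 nodes {kale, tulip, aster, ash, teak, bay, mint, rose, fir}, right has 0 { }.
  Root kale: left subtree has 0 nodes { }, right has 8 {tulip, aster, ash, teak, bay, mint, rose, fir}.
    Root mint: left subtree has 5 nodes {tulip, aster, ash, teak, bay}, right has 2 {rose, fir}.
      Root ash: left subtree has 2 nodes {tulip, aster}, right has 2 {teak, bay}.
        Root tulip: left subtree has 0 nodes { }, right has 1 {aster}.
        Root bay: left subtree has 1 node {teak}, right has 0 { }.
      Root rose: left subtree has 0 nodes { }, right has 1 {fir}.

lime kale mint ash tulip aster bay teak rose fir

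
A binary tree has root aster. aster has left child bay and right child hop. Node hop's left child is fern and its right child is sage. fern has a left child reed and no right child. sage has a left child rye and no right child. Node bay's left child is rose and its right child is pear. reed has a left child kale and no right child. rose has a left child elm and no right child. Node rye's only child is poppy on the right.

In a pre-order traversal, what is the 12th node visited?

Pre-order visits the node, then its left subtree, then its right subtree.
Visit aster.
At aster: go left to bay.
  Visit bay.
  At bay: go left to rose.
    Visit rose.
    At rose: go left to elm.
      elm is a leaf — visit elm.
    At rose: no right child.
  At bay: go right to pear.
    pear is a leaf — visit pear.
At aster: go right to hop.
  Visit hop.
  At hop: go left to fern.
    Visit fern.
    At fern: go left to reed.
      Visit reed.
      At reed: go left to kale.
        kale is a leaf — visit kale.
      At reed: no right child.
    At fern: no right child.
  At hop: go right to sage.
    Visit sage.
    At sage: go left to rye.
      Visit rye.
      At rye: no left child.
      At rye: go right to poppy.
        poppy is a leaf — visit poppy.
    At sage: no right child.
Full pre-order sequence: aster, bay, rose, elm, pear, hop, fern, reed, kale, sage, rye, poppy.

poppy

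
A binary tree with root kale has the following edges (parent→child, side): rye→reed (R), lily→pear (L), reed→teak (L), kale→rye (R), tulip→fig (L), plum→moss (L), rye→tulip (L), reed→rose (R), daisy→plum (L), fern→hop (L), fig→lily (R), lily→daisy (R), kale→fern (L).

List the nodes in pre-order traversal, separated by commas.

Pre-order visits the node, then its left subtree, then its right subtree.
Visit kale.
At kale: go left to fern.
  Visit fern.
  At fern: go left to hop.
    hop is a leaf — visit hop.
  At fern: no right child.
At kale: go right to rye.
  Visit rye.
  At rye: go left to tulip.
    Visit tulip.
    At tulip: go left to fig.
      Visit fig.
      At fig: no left child.
      At fig: go right to lily.
        Visit lily.
        At lily: go left to pear.
          pear is a leaf — visit pear.
        At lily: go right to daisy.
          Visit daisy.
          At daisy: go left to plum.
            Visit plum.
            At plum: go left to moss.
              moss is a leaf — visit moss.
            At plum: no right child.
          At daisy: no right child.
    At tulip: no right child.
  At rye: go right to reed.
    Visit reed.
    At reed: go left to teak.
      teak is a leaf — visit teak.
    At reed: go right to rose.
      rose is a leaf — visit rose.

kale, fern, hop, rye, tulip, fig, lily, pear, daisy, plum, moss, reed, teak, rose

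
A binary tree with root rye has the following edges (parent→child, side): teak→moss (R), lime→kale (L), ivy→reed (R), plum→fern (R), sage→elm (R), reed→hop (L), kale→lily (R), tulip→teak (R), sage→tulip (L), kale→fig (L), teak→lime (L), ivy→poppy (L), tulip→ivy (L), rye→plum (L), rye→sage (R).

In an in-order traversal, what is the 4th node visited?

In-order visits the left subtree, then the node, then the right subtree.
At rye: go left to plum.
  At plum: no left child.
  Visit plum.
  At plum: go right to fern.
    fern is a leaf — visit fern.
Visit rye.
At rye: go right to sage.
  At sage: go left to tulip.
    At tulip: go left to ivy.
      At ivy: go left to poppy.
        poppy is a leaf — visit poppy.
      Visit ivy.
      At ivy: go right to reed.
        At reed: go left to hop.
          hop is a leaf — visit hop.
        Visit reed.
        At reed: no right child.
    Visit tulip.
    At tulip: go right to teak.
      At teak: go left to lime.
        At lime: go left to kale.
          At kale: go left to fig.
            fig is a leaf — visit fig.
          Visit kale.
          At kale: go right to lily.
            lily is a leaf — visit lily.
        Visit lime.
        At lime: no right child.
      Visit teak.
      At teak: go right to moss.
        moss is a leaf — visit moss.
  Visit sage.
  At sage: go right to elm.
    elm is a leaf — visit elm.
Full in-order sequence: plum, fern, rye, poppy, ivy, hop, reed, tulip, fig, kale, lily, lime, teak, moss, sage, elm.

poppy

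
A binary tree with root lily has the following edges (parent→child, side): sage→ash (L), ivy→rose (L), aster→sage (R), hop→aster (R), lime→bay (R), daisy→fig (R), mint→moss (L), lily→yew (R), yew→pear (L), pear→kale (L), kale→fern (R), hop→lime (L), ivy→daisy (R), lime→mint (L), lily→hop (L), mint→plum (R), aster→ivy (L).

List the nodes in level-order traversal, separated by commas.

Level-order visits nodes level by level from the root, left to right within each level.
Level 0: lily
Level 1: hop, yew
Level 2: lime, aster, pear
Level 3: mint, bay, ivy, sage, kale
Level 4: moss, plum, rose, daisy, ash, fern
Level 5: fig

lily, hop, yew, lime, aster, pear, mint, bay, ivy, sage, kale, moss, plum, rose, daisy, ash, fern, fig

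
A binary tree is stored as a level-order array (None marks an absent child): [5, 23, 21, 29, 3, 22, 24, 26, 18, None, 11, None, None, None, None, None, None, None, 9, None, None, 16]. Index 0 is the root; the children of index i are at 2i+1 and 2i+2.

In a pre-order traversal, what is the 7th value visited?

Pre-order visits the node, then its left subtree, then its right subtree.
Visit 5.
At 5: go left to 23.
  Visit 23.
  At 23: go left to 29.
    Visit 29.
    At 29: go left to 26.
      26 is a leaf — visit 26.
    At 29: go right to 18.
      Visit 18.
      At 18: no left child.
      At 18: go right to 9.
        9 is a leaf — visit 9.
  At 23: go right to 3.
    Visit 3.
    At 3: no left child.
    At 3: go right to 11.
      Visit 11.
      At 11: go left to 16.
        16 is a leaf — visit 16.
      At 11: no right child.
At 5: go right to 21.
  Visit 21.
  At 21: go left to 22.
    22 is a leaf — visit 22.
  At 21: go right to 24.
    24 is a leaf — visit 24.
Full pre-order sequence: 5, 23, 29, 26, 18, 9, 3, 11, 16, 21, 22, 24.

3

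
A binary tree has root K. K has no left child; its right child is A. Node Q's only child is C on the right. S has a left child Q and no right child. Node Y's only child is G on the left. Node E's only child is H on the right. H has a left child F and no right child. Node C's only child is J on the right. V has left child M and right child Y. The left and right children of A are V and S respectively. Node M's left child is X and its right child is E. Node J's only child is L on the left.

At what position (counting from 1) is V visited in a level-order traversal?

Level-order visits nodes level by level from the root, left to right within each level.
Level 0: K
Level 1: A
Level 2: V, S
Level 3: M, Y, Q
Level 4: X, E, G, C
Level 5: H, J
Level 6: F, L
Full level-order sequence: K, A, V, S, M, Y, Q, X, E, G, C, H, J, F, L.

3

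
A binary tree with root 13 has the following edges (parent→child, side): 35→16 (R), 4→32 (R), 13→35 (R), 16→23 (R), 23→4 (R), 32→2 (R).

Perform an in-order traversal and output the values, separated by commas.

13, 35, 16, 23, 4, 32, 2

In-order visits the left subtree, then the node, then the right subtree.
At 13: no left child.
Visit 13.
At 13: go right to 35.
  At 35: no left child.
  Visit 35.
  At 35: go right to 16.
    At 16: no left child.
    Visit 16.
    At 16: go right to 23.
      At 23: no left child.
      Visit 23.
      At 23: go right to 4.
        At 4: no left child.
        Visit 4.
        At 4: go right to 32.
          At 32: no left child.
          Visit 32.
          At 32: go right to 2.
            2 is a leaf — visit 2.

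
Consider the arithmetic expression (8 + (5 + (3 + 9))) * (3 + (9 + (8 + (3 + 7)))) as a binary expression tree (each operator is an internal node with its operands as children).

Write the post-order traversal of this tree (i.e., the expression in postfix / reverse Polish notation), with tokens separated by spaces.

Post-order on an expression tree gives postfix notation: for each operator, emit left operand, right operand, then the operator.

8 5 3 9 + + + 3 9 8 3 7 + + + + *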